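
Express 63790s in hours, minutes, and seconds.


Hours: 63790 ÷ 3600 = 17 remainder 2590
Minutes: 2590 ÷ 60 = 43 remainder 10
Seconds: 10

17h 43m 10s


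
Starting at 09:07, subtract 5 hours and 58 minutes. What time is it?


Start: 547 minutes from midnight
Subtract: 358 minutes
Remaining: 547 - 358 = 189
Hours: 3, Minutes: 9

03:09


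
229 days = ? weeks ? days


32 weeks 5 days

Weeks: 229 ÷ 7 = 32 remainder 5


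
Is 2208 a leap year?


Rules: divisible by 4 AND (not by 100 OR by 400)
2208 ÷ 4 = 552 exactly → divisible by 4
2208 ÷ 100 = 22 remainder 8 → not divisible by 100
Divisible by 4 but not by 100 → leap year

Yes


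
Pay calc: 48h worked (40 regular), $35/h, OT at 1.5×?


Regular: 40h × $35 = $1400.00
Overtime: 48 - 40 = 8h
OT pay: 8h × $35 × 1.5 = $420.00
Total = $1400.00 + $420.00 = $1820.00

$1820.00


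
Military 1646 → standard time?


4:46 PM

Hour: 16
16 - 12 = 4 → PM


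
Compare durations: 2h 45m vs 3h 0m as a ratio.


11:12 (0.92)

Duration 1: 165 minutes
Duration 2: 180 minutes
Ratio = 165:180
GCD = 15
Simplified = 11:12
As a decimal: 11/12 ≈ 0.92


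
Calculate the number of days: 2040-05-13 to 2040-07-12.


From May 13, 2040 to July 12, 2040
Rest of May 2040: 31 - 13 = 18
Full months: June 30
Days into July 2040: 12
Total = 18 + 30 + 12 = 60 days

60 days


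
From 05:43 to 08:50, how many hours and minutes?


3h 7m

End time in minutes: 8×60 + 50 = 530
Start time in minutes: 5×60 + 43 = 343
Difference = 530 - 343 = 187 minutes
= 3 hours 7 minutes


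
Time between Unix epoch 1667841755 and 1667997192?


155437 seconds (43.2 hours / 1.80 days)

Difference = 1667997192 - 1667841755 = 155437 seconds
In hours: 155437 / 3600 ≈ 43.2
In days: 155437 / 86400 ≈ 1.80


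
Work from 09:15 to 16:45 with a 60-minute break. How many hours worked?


Total time = (16×60+45) - (9×60+15)
= 1005 - 555 = 450 min
Minus break: 450 - 60 = 390 min
= 6h 30m

6h 30m (390 minutes)


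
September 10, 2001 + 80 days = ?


November 29, 2001

Start: September 10, 2001
Add 80 days
September 10 → October 1: 30 - 10 + 1 = 21 days (80 - 21 = 59 left)
October 1 → November 1: 31 - 1 + 1 = 31 days (59 - 31 = 28 left)
November 1 + 28 = November 29, 2001


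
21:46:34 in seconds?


Hours: 21 × 3600 = 75600
Minutes: 46 × 60 = 2760
Seconds: 34
Total = 75600 + 2760 + 34 = 78394

78394 seconds


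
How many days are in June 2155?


Month: June (month 6)
June has 30 days

30 days


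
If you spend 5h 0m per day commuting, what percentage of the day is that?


20.8%

Time: 300 minutes
Day: 1440 minutes
Percentage = (300/1440) × 100 ≈ 20.8%


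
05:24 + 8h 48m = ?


Start: 324 minutes from midnight
Add: 528 minutes
Total: 852 minutes
Hours: 852 ÷ 60 = 14 remainder 12

14:12


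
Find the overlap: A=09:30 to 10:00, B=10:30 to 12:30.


Meeting A: 570-600 (in minutes from midnight)
Meeting B: 630-750
Overlap start = max(570, 630) = 630
Overlap end = min(600, 750) = 600
Overlap = max(0, 600 - 630) = 0 min

0 minutes


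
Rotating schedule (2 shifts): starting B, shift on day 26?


Shift A

Shifts: A, B
Start: B (index 1)
Day 26: (1 + 26 - 1) mod 2
= 26 mod 2
= 0
Index 0 → shift A


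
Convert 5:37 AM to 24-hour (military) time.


05:37

Input: 5:37 AM
AM hour stays: 5


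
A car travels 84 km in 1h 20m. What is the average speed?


63.0 km/h

Distance: 84 km
Time: 1h 20m = 80 min = 80/60 = 4/3 hours
Speed = 84 ÷ (4/3) = 84 × 3 / 4 = 252/4 = 63.0 km/h


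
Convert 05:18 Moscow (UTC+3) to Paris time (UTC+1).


Time difference = UTC+1 - UTC+3 = -2 hours
New hour = (5 -2) mod 24
= 3 mod 24 = 3
Minutes unchanged → 03:18

03:18


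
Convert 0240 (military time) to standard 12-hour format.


2:40 AM

Hour: 2
2 < 12 → AM


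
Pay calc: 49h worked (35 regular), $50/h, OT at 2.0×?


Regular: 35h × $50 = $1750.00
Overtime: 49 - 35 = 14h
OT pay: 14h × $50 × 2.0 = $1400.00
Total = $1750.00 + $1400.00 = $3150.00

$3150.00


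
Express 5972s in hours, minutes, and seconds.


Hours: 5972 ÷ 3600 = 1 remainder 2372
Minutes: 2372 ÷ 60 = 39 remainder 32
Seconds: 32

1h 39m 32s


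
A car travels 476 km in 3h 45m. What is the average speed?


126.9 km/h

Distance: 476 km
Time: 3h 45m = 225 min = 225/60 = 15/4 hours
Speed = 476 ÷ (15/4) = 476 × 4 / 15 = 1904/15 ≈ 126.9 km/h


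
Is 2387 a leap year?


No

Rules: divisible by 4 AND (not by 100 OR by 400)
2387 ÷ 4 = 596 remainder 3 → not divisible by 4
Not divisible by 4 → not a leap year


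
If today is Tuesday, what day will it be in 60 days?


Saturday

Start: Tuesday (index 1)
(1 + 60) mod 7
= 61 mod 7
= 5
Index 5 → Saturday


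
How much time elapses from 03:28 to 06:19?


End time in minutes: 6×60 + 19 = 379
Start time in minutes: 3×60 + 28 = 208
Difference = 379 - 208 = 171 minutes
= 2 hours 51 minutes

2h 51m


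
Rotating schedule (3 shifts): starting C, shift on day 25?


Shifts: A, B, C
Start: C (index 2)
Day 25: (2 + 25 - 1) mod 3
= 26 mod 3
= 2
Index 2 → shift C

Shift C


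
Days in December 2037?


Month: December (month 12)
December has 31 days

31 days


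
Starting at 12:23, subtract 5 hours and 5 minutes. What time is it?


Start: 743 minutes from midnight
Subtract: 305 minutes
Remaining: 743 - 305 = 438
Hours: 7, Minutes: 18

07:18


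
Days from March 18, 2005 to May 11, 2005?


54 days

From March 18, 2005 to May 11, 2005
Rest of March 2005: 31 - 18 = 13
Full months: April 30
Days into May 2005: 11
Total = 13 + 30 + 11 = 54 days


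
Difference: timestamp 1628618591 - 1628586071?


32520 seconds (9.0 hours / 0.38 days)

Difference = 1628618591 - 1628586071 = 32520 seconds
In hours: 32520 / 3600 ≈ 9.0
In days: 32520 / 86400 ≈ 0.38


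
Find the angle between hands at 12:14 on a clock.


Hour hand (12 ≡ 0 on the dial): 0×30 + 14×0.5 = 7.0°
Minute hand = 14×6 = 84°
Difference = |7.0 - 84| = 77.0°

77.0°


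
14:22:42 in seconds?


Hours: 14 × 3600 = 50400
Minutes: 22 × 60 = 1320
Seconds: 42
Total = 50400 + 1320 + 42 = 51762

51762 seconds


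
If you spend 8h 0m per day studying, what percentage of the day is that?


Time: 480 minutes
Day: 1440 minutes
Percentage = (480/1440) × 100 ≈ 33.3%

33.3%


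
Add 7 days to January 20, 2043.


Start: January 20, 2043
Add 7 days
January 20 + 7 = January 27, 2043

January 27, 2043


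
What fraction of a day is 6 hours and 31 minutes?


0.2715 (27.15%)

Total minutes: 6×60 + 31 = 391
Day = 24×60 = 1440 minutes
Fraction = 391/1440 ≈ 0.2715
As a percentage: 391/1440 × 100 ≈ 27.15%


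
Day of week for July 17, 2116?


Friday

Zeller's congruence:
q=17, m=7, k=16, j=21
h = (17 + ⌊13×8/5⌋ + 16 + ⌊16/4⌋ + ⌊21/4⌋ - 2×21) mod 7
= (17 + 20 + 16 + 4 + 5 - 42) mod 7
= 20 mod 7 = 6
h=6 → Friday


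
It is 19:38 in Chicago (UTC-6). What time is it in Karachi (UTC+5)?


06:38 (next day)

Time difference = UTC+5 - UTC-6 = +11 hours
New hour = (19 + 11) mod 24
= 30 mod 24 = 6
Minutes unchanged → 06:38; 30 ≥ 24 → next day


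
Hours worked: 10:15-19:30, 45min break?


8h 30m (510 minutes)

Total time = (19×60+30) - (10×60+15)
= 1170 - 615 = 555 min
Minus break: 555 - 45 = 510 min
= 8h 30m


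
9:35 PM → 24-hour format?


Input: 9:35 PM
PM: 9 + 12 = 21

21:35


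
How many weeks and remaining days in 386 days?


Weeks: 386 ÷ 7 = 55 remainder 1

55 weeks 1 days


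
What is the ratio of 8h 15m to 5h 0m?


33:20 (1.65)

Duration 1: 495 minutes
Duration 2: 300 minutes
Ratio = 495:300
GCD = 15
Simplified = 33:20
As a decimal: 33/20 = 1.65


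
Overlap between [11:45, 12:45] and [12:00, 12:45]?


Meeting A: 705-765 (in minutes from midnight)
Meeting B: 720-765
Overlap start = max(705, 720) = 720
Overlap end = min(765, 765) = 765
Overlap = max(0, 765 - 720) = 45 min

45 minutes


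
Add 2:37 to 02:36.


05:13

Start: 156 minutes from midnight
Add: 157 minutes
Total: 313 minutes
Hours: 313 ÷ 60 = 5 remainder 13


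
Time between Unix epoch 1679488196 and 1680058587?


570391 seconds (158.4 hours / 6.60 days)

Difference = 1680058587 - 1679488196 = 570391 seconds
In hours: 570391 / 3600 ≈ 158.4
In days: 570391 / 86400 ≈ 6.60


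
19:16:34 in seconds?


69394 seconds

Hours: 19 × 3600 = 68400
Minutes: 16 × 60 = 960
Seconds: 34
Total = 68400 + 960 + 34 = 69394


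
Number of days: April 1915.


Month: April (month 4)
April has 30 days

30 days


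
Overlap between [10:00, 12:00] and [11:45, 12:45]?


Meeting A: 600-720 (in minutes from midnight)
Meeting B: 705-765
Overlap start = max(600, 705) = 705
Overlap end = min(720, 765) = 720
Overlap = max(0, 720 - 705) = 15 min

15 minutes


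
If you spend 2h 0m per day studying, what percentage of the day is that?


8.3%

Time: 120 minutes
Day: 1440 minutes
Percentage = (120/1440) × 100 ≈ 8.3%


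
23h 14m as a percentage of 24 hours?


0.9681 (96.81%)

Total minutes: 23×60 + 14 = 1394
Day = 24×60 = 1440 minutes
Fraction = 1394/1440 ≈ 0.9681
As a percentage: 1394/1440 × 100 ≈ 96.81%


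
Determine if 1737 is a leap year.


Rules: divisible by 4 AND (not by 100 OR by 400)
1737 ÷ 4 = 434 remainder 1 → not divisible by 4
Not divisible by 4 → not a leap year

No


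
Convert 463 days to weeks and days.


66 weeks 1 days

Weeks: 463 ÷ 7 = 66 remainder 1


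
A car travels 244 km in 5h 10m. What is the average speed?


47.2 km/h

Distance: 244 km
Time: 5h 10m = 310 min = 310/60 = 31/6 hours
Speed = 244 ÷ (31/6) = 244 × 6 / 31 = 1464/31 ≈ 47.2 km/h


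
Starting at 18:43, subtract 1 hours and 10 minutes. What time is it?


Start: 1123 minutes from midnight
Subtract: 70 minutes
Remaining: 1123 - 70 = 1053
Hours: 17, Minutes: 33

17:33


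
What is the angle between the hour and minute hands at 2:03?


Hour hand = 2×30 + 3×0.5 = 61.5°
Minute hand = 3×6 = 18°
Difference = |61.5 - 18| = 43.5°

43.5°


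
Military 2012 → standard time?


8:12 PM

Hour: 20
20 - 12 = 8 → PM


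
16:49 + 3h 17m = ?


20:06

Start: 1009 minutes from midnight
Add: 197 minutes
Total: 1206 minutes
Hours: 1206 ÷ 60 = 20 remainder 6


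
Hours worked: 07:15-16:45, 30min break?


9h 0m (540 minutes)

Total time = (16×60+45) - (7×60+15)
= 1005 - 435 = 570 min
Minus break: 570 - 30 = 540 min
= 9h 0m


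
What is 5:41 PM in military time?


Input: 5:41 PM
PM: 5 + 12 = 17

17:41


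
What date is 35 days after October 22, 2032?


November 26, 2032

Start: October 22, 2032
Add 35 days
October 22 → November 1: 31 - 22 + 1 = 10 days (35 - 10 = 25 left)
November 1 + 25 = November 26, 2032


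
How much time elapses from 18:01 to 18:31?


End time in minutes: 18×60 + 31 = 1111
Start time in minutes: 18×60 + 1 = 1081
Difference = 1111 - 1081 = 30 minutes
= 0 hours 30 minutes

0h 30m


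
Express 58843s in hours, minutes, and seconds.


Hours: 58843 ÷ 3600 = 16 remainder 1243
Minutes: 1243 ÷ 60 = 20 remainder 43
Seconds: 43

16h 20m 43s


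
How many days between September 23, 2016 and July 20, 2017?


From September 23, 2016 to July 20, 2017
Rest of September 2016: 30 - 23 = 7
Full months: October 31, November 30, December 31, January 31, February 2017 28, March 31, April 30, May 31, June 30
Days into July 2017: 20
Total = 7 + 31 + 30 + 31 + 31 + 28 + 31 + 30 + 31 + 30 + 20 = 300 days

300 days


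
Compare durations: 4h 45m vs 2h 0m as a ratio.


19:8 (2.38)

Duration 1: 285 minutes
Duration 2: 120 minutes
Ratio = 285:120
GCD = 15
Simplified = 19:8
As a decimal: 19/8 ≈ 2.38


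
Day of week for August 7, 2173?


Saturday

Zeller's congruence:
q=7, m=8, k=73, j=21
h = (7 + ⌊13×9/5⌋ + 73 + ⌊73/4⌋ + ⌊21/4⌋ - 2×21) mod 7
= (7 + 23 + 73 + 18 + 5 - 42) mod 7
= 84 mod 7 = 0
h=0 → Saturday


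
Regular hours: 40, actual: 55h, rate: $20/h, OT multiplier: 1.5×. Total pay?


$1250.00

Regular: 40h × $20 = $800.00
Overtime: 55 - 40 = 15h
OT pay: 15h × $20 × 1.5 = $450.00
Total = $800.00 + $450.00 = $1250.00


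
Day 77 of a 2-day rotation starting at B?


Shift B

Shifts: A, B
Start: B (index 1)
Day 77: (1 + 77 - 1) mod 2
= 77 mod 2
= 1
Index 1 → shift B


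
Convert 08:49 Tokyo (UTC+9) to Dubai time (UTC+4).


03:49

Time difference = UTC+4 - UTC+9 = -5 hours
New hour = (8 -5) mod 24
= 3 mod 24 = 3
Minutes unchanged → 03:49


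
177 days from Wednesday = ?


Start: Wednesday (index 2)
(2 + 177) mod 7
= 179 mod 7
= 4
Index 4 → Friday

Friday


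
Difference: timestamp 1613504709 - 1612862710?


641999 seconds (178.3 hours / 7.43 days)

Difference = 1613504709 - 1612862710 = 641999 seconds
In hours: 641999 / 3600 ≈ 178.3
In days: 641999 / 86400 ≈ 7.43


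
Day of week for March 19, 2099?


Thursday

Zeller's congruence:
q=19, m=3, k=99, j=20
h = (19 + ⌊13×4/5⌋ + 99 + ⌊99/4⌋ + ⌊20/4⌋ - 2×20) mod 7
= (19 + 10 + 99 + 24 + 5 - 40) mod 7
= 117 mod 7 = 5
h=5 → Thursday


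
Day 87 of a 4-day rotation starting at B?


Shift D

Shifts: A, B, C, D
Start: B (index 1)
Day 87: (1 + 87 - 1) mod 4
= 87 mod 4
= 3
Index 3 → shift D


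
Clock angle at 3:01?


Hour hand = 3×30 + 1×0.5 = 90.5°
Minute hand = 1×6 = 6°
Difference = |90.5 - 6| = 84.5°

84.5°


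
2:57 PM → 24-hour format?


14:57

Input: 2:57 PM
PM: 2 + 12 = 14


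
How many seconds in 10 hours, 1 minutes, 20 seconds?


Hours: 10 × 3600 = 36000
Minutes: 1 × 60 = 60
Seconds: 20
Total = 36000 + 60 + 20 = 36080

36080 seconds


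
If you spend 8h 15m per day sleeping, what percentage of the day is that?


34.4%

Time: 495 minutes
Day: 1440 minutes
Percentage = (495/1440) × 100 ≈ 34.4%


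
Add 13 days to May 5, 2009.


May 18, 2009

Start: May 5, 2009
Add 13 days
May 5 + 13 = May 18, 2009


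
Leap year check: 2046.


Rules: divisible by 4 AND (not by 100 OR by 400)
2046 ÷ 4 = 511 remainder 2 → not divisible by 4
Not divisible by 4 → not a leap year

No


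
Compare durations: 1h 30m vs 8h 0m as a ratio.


3:16 (0.19)

Duration 1: 90 minutes
Duration 2: 480 minutes
Ratio = 90:480
GCD = 30
Simplified = 3:16
As a decimal: 3/16 ≈ 0.19


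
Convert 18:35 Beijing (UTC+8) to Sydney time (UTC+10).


Time difference = UTC+10 - UTC+8 = +2 hours
New hour = (18 + 2) mod 24
= 20 mod 24 = 20
Minutes unchanged → 20:35

20:35


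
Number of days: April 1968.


Month: April (month 4)
April has 30 days

30 days


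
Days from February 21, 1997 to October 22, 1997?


From February 21, 1997 to October 22, 1997
Rest of February 1997: 28 - 21 = 7
Full months: March 31, April 30, May 31, June 30, July 31, August 31, September 30
Days into October 1997: 22
Total = 7 + 31 + 30 + 31 + 30 + 31 + 31 + 30 + 22 = 243 days

243 days


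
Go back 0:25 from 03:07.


02:42

Start: 187 minutes from midnight
Subtract: 25 minutes
Remaining: 187 - 25 = 162
Hours: 2, Minutes: 42


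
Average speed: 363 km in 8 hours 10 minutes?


44.4 km/h

Distance: 363 km
Time: 8h 10m = 490 min = 490/60 = 49/6 hours
Speed = 363 ÷ (49/6) = 363 × 6 / 49 = 2178/49 ≈ 44.4 km/h


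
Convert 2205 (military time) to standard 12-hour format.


Hour: 22
22 - 12 = 10 → PM

10:05 PM


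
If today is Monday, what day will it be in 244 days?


Sunday

Start: Monday (index 0)
(0 + 244) mod 7
= 244 mod 7
= 6
Index 6 → Sunday


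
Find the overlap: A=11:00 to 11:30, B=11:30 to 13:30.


Meeting A: 660-690 (in minutes from midnight)
Meeting B: 690-810
Overlap start = max(660, 690) = 690
Overlap end = min(690, 810) = 690
Overlap = max(0, 690 - 690) = 0 min

0 minutes


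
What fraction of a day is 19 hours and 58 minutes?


Total minutes: 19×60 + 58 = 1198
Day = 24×60 = 1440 minutes
Fraction = 1198/1440 ≈ 0.8319
As a percentage: 1198/1440 × 100 ≈ 83.19%

0.8319 (83.19%)


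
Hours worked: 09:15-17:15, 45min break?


Total time = (17×60+15) - (9×60+15)
= 1035 - 555 = 480 min
Minus break: 480 - 45 = 435 min
= 7h 15m

7h 15m (435 minutes)


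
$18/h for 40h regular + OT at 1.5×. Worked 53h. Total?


Regular: 40h × $18 = $720.00
Overtime: 53 - 40 = 13h
OT pay: 13h × $18 × 1.5 = $351.00
Total = $720.00 + $351.00 = $1071.00

$1071.00


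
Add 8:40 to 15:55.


Start: 955 minutes from midnight
Add: 520 minutes
Total: 1475 minutes
Hours: 1475 ÷ 60 = 24 remainder 35
24 ≥ 24 → 24 - 24 = 0 (next day)

00:35 (next day)


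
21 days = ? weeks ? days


Weeks: 21 ÷ 7 = 3 remainder 0

3 weeks 0 days


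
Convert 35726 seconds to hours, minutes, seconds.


9h 55m 26s

Hours: 35726 ÷ 3600 = 9 remainder 3326
Minutes: 3326 ÷ 60 = 55 remainder 26
Seconds: 26


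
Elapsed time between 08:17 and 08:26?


End time in minutes: 8×60 + 26 = 506
Start time in minutes: 8×60 + 17 = 497
Difference = 506 - 497 = 9 minutes
= 0 hours 9 minutes

0h 9m


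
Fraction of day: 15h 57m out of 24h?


0.6646 (66.46%)

Total minutes: 15×60 + 57 = 957
Day = 24×60 = 1440 minutes
Fraction = 957/1440 ≈ 0.6646
As a percentage: 957/1440 × 100 ≈ 66.46%


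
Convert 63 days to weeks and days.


Weeks: 63 ÷ 7 = 9 remainder 0

9 weeks 0 days


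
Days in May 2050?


Month: May (month 5)
May has 31 days

31 days


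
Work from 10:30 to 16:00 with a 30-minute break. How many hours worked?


5h 0m (300 minutes)

Total time = (16×60+0) - (10×60+30)
= 960 - 630 = 330 min
Minus break: 330 - 30 = 300 min
= 5h 0m


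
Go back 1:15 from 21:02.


19:47

Start: 1262 minutes from midnight
Subtract: 75 minutes
Remaining: 1262 - 75 = 1187
Hours: 19, Minutes: 47


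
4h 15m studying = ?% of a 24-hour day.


Time: 255 minutes
Day: 1440 minutes
Percentage = (255/1440) × 100 ≈ 17.7%

17.7%


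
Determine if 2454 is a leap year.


Rules: divisible by 4 AND (not by 100 OR by 400)
2454 ÷ 4 = 613 remainder 2 → not divisible by 4
Not divisible by 4 → not a leap year

No


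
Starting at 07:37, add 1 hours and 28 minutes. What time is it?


09:05

Start: 457 minutes from midnight
Add: 88 minutes
Total: 545 minutes
Hours: 545 ÷ 60 = 9 remainder 5


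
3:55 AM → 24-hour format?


Input: 3:55 AM
AM hour stays: 3

03:55


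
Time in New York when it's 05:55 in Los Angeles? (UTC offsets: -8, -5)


08:55

Time difference = UTC-5 - UTC-8 = +3 hours
New hour = (5 + 3) mod 24
= 8 mod 24 = 8
Minutes unchanged → 08:55


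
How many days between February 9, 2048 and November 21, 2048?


286 days

From February 9, 2048 to November 21, 2048
Rest of February 2048: 29 - 9 = 20
Full months: March 31, April 30, May 31, June 30, July 31, August 31, September 30, October 31
Days into November 2048: 21
Total = 20 + 31 + 30 + 31 + 30 + 31 + 31 + 30 + 31 + 21 = 286 days


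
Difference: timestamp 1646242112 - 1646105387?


136725 seconds (38.0 hours / 1.58 days)

Difference = 1646242112 - 1646105387 = 136725 seconds
In hours: 136725 / 3600 ≈ 38.0
In days: 136725 / 86400 ≈ 1.58


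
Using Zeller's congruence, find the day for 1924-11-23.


Sunday

Zeller's congruence:
q=23, m=11, k=24, j=19
h = (23 + ⌊13×12/5⌋ + 24 + ⌊24/4⌋ + ⌊19/4⌋ - 2×19) mod 7
= (23 + 31 + 24 + 6 + 4 - 38) mod 7
= 50 mod 7 = 1
h=1 → Sunday


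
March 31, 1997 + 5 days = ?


Start: March 31, 1997
Add 5 days
March 31 → April 1: 31 - 31 + 1 = 1 days (5 - 1 = 4 left)
April 1 + 4 = April 5, 1997

April 5, 1997


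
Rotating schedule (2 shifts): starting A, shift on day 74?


Shift B

Shifts: A, B
Start: A (index 0)
Day 74: (0 + 74 - 1) mod 2
= 73 mod 2
= 1
Index 1 → shift B


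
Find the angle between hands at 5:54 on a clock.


147.0°

Hour hand = 5×30 + 54×0.5 = 177.0°
Minute hand = 54×6 = 324°
Difference = |177.0 - 324| = 147.0°


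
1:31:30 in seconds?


Hours: 1 × 3600 = 3600
Minutes: 31 × 60 = 1860
Seconds: 30
Total = 3600 + 1860 + 30 = 5490

5490 seconds


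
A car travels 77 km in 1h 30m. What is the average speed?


51.3 km/h

Distance: 77 km
Time: 1h 30m = 90 min = 90/60 = 3/2 hours
Speed = 77 ÷ (3/2) = 77 × 2 / 3 = 154/3 ≈ 51.3 km/h


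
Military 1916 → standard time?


Hour: 19
19 - 12 = 7 → PM

7:16 PM


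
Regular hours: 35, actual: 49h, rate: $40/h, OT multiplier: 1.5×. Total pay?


Regular: 35h × $40 = $1400.00
Overtime: 49 - 35 = 14h
OT pay: 14h × $40 × 1.5 = $840.00
Total = $1400.00 + $840.00 = $2240.00

$2240.00


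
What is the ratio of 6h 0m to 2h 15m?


8:3 (2.67)

Duration 1: 360 minutes
Duration 2: 135 minutes
Ratio = 360:135
GCD = 45
Simplified = 8:3
As a decimal: 8/3 ≈ 2.67


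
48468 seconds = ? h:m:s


13h 27m 48s

Hours: 48468 ÷ 3600 = 13 remainder 1668
Minutes: 1668 ÷ 60 = 27 remainder 48
Seconds: 48


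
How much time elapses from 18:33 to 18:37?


End time in minutes: 18×60 + 37 = 1117
Start time in minutes: 18×60 + 33 = 1113
Difference = 1117 - 1113 = 4 minutes
= 0 hours 4 minutes

0h 4m


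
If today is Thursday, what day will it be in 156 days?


Saturday

Start: Thursday (index 3)
(3 + 156) mod 7
= 159 mod 7
= 5
Index 5 → Saturday


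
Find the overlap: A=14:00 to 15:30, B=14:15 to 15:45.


Meeting A: 840-930 (in minutes from midnight)
Meeting B: 855-945
Overlap start = max(840, 855) = 855
Overlap end = min(930, 945) = 930
Overlap = max(0, 930 - 855) = 75 min

75 minutes


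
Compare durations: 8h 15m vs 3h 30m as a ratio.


Duration 1: 495 minutes
Duration 2: 210 minutes
Ratio = 495:210
GCD = 15
Simplified = 33:14
As a decimal: 33/14 ≈ 2.36

33:14 (2.36)


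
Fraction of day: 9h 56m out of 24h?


Total minutes: 9×60 + 56 = 596
Day = 24×60 = 1440 minutes
Fraction = 596/1440 ≈ 0.4139
As a percentage: 596/1440 × 100 ≈ 41.39%

0.4139 (41.39%)


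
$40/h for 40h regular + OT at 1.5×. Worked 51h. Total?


$2260.00

Regular: 40h × $40 = $1600.00
Overtime: 51 - 40 = 11h
OT pay: 11h × $40 × 1.5 = $660.00
Total = $1600.00 + $660.00 = $2260.00


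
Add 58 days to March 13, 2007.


May 10, 2007

Start: March 13, 2007
Add 58 days
March 13 → April 1: 31 - 13 + 1 = 19 days (58 - 19 = 39 left)
April 1 → May 1: 30 - 1 + 1 = 30 days (39 - 30 = 9 left)
May 1 + 9 = May 10, 2007


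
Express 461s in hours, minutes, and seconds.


Hours: 461 ÷ 3600 = 0 remainder 461
Minutes: 461 ÷ 60 = 7 remainder 41
Seconds: 41

0h 7m 41s


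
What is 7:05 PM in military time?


Input: 7:05 PM
PM: 7 + 12 = 19

19:05


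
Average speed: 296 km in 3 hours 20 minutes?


88.8 km/h

Distance: 296 km
Time: 3h 20m = 200 min = 200/60 = 10/3 hours
Speed = 296 ÷ (10/3) = 296 × 3 / 10 = 888/10 = 88.8 km/h


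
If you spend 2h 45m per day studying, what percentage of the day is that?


Time: 165 minutes
Day: 1440 minutes
Percentage = (165/1440) × 100 ≈ 11.5%

11.5%


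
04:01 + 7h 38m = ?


11:39

Start: 241 minutes from midnight
Add: 458 minutes
Total: 699 minutes
Hours: 699 ÷ 60 = 11 remainder 39


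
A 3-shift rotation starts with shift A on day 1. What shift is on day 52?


Shift A

Shifts: A, B, C
Start: A (index 0)
Day 52: (0 + 52 - 1) mod 3
= 51 mod 3
= 0
Index 0 → shift A


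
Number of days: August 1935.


Month: August (month 8)
August has 31 days

31 days


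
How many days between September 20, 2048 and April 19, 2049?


From September 20, 2048 to April 19, 2049
Rest of September 2048: 30 - 20 = 10
Full months: October 31, November 30, December 31, January 31, February 2049 28, March 31
Days into April 2049: 19
Total = 10 + 31 + 30 + 31 + 31 + 28 + 31 + 19 = 211 days

211 days


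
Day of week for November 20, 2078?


Sunday

Zeller's congruence:
q=20, m=11, k=78, j=20
h = (20 + ⌊13×12/5⌋ + 78 + ⌊78/4⌋ + ⌊20/4⌋ - 2×20) mod 7
= (20 + 31 + 78 + 19 + 5 - 40) mod 7
= 113 mod 7 = 1
h=1 → Sunday


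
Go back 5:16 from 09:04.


03:48

Start: 544 minutes from midnight
Subtract: 316 minutes
Remaining: 544 - 316 = 228
Hours: 3, Minutes: 48


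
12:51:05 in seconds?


Hours: 12 × 3600 = 43200
Minutes: 51 × 60 = 3060
Seconds: 5
Total = 43200 + 3060 + 5 = 46265

46265 seconds


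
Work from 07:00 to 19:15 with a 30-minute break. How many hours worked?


Total time = (19×60+15) - (7×60+0)
= 1155 - 420 = 735 min
Minus break: 735 - 30 = 705 min
= 11h 45m

11h 45m (705 minutes)


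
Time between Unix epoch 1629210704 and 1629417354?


Difference = 1629417354 - 1629210704 = 206650 seconds
In hours: 206650 / 3600 ≈ 57.4
In days: 206650 / 86400 ≈ 2.39

206650 seconds (57.4 hours / 2.39 days)


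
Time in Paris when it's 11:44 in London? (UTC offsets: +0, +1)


Time difference = UTC+1 - UTC+0 = +1 hours
New hour = (11 + 1) mod 24
= 12 mod 24 = 12
Minutes unchanged → 12:44

12:44


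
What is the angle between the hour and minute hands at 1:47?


131.5°

Hour hand = 1×30 + 47×0.5 = 53.5°
Minute hand = 47×6 = 282°
Difference = |53.5 - 282| = 228.5°
Since > 180°: 360 - 228.5 = 131.5°


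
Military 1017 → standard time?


Hour: 10
10 < 12 → AM

10:17 AM


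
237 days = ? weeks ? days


Weeks: 237 ÷ 7 = 33 remainder 6

33 weeks 6 days


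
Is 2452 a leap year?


Yes

Rules: divisible by 4 AND (not by 100 OR by 400)
2452 ÷ 4 = 613 exactly → divisible by 4
2452 ÷ 100 = 24 remainder 52 → not divisible by 100
Divisible by 4 but not by 100 → leap year


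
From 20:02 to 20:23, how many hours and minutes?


0h 21m

End time in minutes: 20×60 + 23 = 1223
Start time in minutes: 20×60 + 2 = 1202
Difference = 1223 - 1202 = 21 minutes
= 0 hours 21 minutes


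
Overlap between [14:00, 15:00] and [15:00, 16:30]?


0 minutes

Meeting A: 840-900 (in minutes from midnight)
Meeting B: 900-990
Overlap start = max(840, 900) = 900
Overlap end = min(900, 990) = 900
Overlap = max(0, 900 - 900) = 0 min


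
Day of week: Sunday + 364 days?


Start: Sunday (index 6)
(6 + 364) mod 7
= 370 mod 7
= 6
Index 6 → Sunday

Sunday


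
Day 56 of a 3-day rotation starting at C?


Shift A

Shifts: A, B, C
Start: C (index 2)
Day 56: (2 + 56 - 1) mod 3
= 57 mod 3
= 0
Index 0 → shift A


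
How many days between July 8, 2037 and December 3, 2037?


148 days

From July 8, 2037 to December 3, 2037
Rest of July 2037: 31 - 8 = 23
Full months: August 31, September 30, October 31, November 30
Days into December 2037: 3
Total = 23 + 31 + 30 + 31 + 30 + 3 = 148 days


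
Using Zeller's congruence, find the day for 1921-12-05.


Monday

Zeller's congruence:
q=5, m=12, k=21, j=19
h = (5 + ⌊13×13/5⌋ + 21 + ⌊21/4⌋ + ⌊19/4⌋ - 2×19) mod 7
= (5 + 33 + 21 + 5 + 4 - 38) mod 7
= 30 mod 7 = 2
h=2 → Monday


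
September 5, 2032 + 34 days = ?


October 9, 2032

Start: September 5, 2032
Add 34 days
September 5 → October 1: 30 - 5 + 1 = 26 days (34 - 26 = 8 left)
October 1 + 8 = October 9, 2032


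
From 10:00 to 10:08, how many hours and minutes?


0h 8m

End time in minutes: 10×60 + 8 = 608
Start time in minutes: 10×60 + 0 = 600
Difference = 608 - 600 = 8 minutes
= 0 hours 8 minutes


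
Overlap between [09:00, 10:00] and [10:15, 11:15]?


0 minutes

Meeting A: 540-600 (in minutes from midnight)
Meeting B: 615-675
Overlap start = max(540, 615) = 615
Overlap end = min(600, 675) = 600
Overlap = max(0, 600 - 615) = 0 min


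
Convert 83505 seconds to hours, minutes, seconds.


Hours: 83505 ÷ 3600 = 23 remainder 705
Minutes: 705 ÷ 60 = 11 remainder 45
Seconds: 45

23h 11m 45s


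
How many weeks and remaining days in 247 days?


Weeks: 247 ÷ 7 = 35 remainder 2

35 weeks 2 days


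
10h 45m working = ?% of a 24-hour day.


44.8%

Time: 645 minutes
Day: 1440 minutes
Percentage = (645/1440) × 100 ≈ 44.8%


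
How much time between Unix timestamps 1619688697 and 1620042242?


Difference = 1620042242 - 1619688697 = 353545 seconds
In hours: 353545 / 3600 ≈ 98.2
In days: 353545 / 86400 ≈ 4.09

353545 seconds (98.2 hours / 4.09 days)


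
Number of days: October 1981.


Month: October (month 10)
October has 31 days

31 days


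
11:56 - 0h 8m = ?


11:48

Start: 716 minutes from midnight
Subtract: 8 minutes
Remaining: 716 - 8 = 708
Hours: 11, Minutes: 48


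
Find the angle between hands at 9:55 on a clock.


Hour hand = 9×30 + 55×0.5 = 297.5°
Minute hand = 55×6 = 330°
Difference = |297.5 - 330| = 32.5°

32.5°


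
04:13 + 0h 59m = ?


Start: 253 minutes from midnight
Add: 59 minutes
Total: 312 minutes
Hours: 312 ÷ 60 = 5 remainder 12

05:12


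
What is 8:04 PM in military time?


Input: 8:04 PM
PM: 8 + 12 = 20

20:04


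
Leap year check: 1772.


Rules: divisible by 4 AND (not by 100 OR by 400)
1772 ÷ 4 = 443 exactly → divisible by 4
1772 ÷ 100 = 17 remainder 72 → not divisible by 100
Divisible by 4 but not by 100 → leap year

Yes


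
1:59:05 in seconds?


7145 seconds

Hours: 1 × 3600 = 3600
Minutes: 59 × 60 = 3540
Seconds: 5
Total = 3600 + 3540 + 5 = 7145


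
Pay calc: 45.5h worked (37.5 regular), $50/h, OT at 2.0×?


Regular: 37.5h × $50 = $1875.00
Overtime: 45.5 - 37.5 = 8.0h
OT pay: 8.0h × $50 × 2.0 = $800.00
Total = $1875.00 + $800.00 = $2675.00

$2675.00


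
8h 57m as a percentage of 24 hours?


0.3729 (37.29%)

Total minutes: 8×60 + 57 = 537
Day = 24×60 = 1440 minutes
Fraction = 537/1440 ≈ 0.3729
As a percentage: 537/1440 × 100 ≈ 37.29%


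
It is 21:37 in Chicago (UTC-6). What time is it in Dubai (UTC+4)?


07:37 (next day)

Time difference = UTC+4 - UTC-6 = +10 hours
New hour = (21 + 10) mod 24
= 31 mod 24 = 7
Minutes unchanged → 07:37; 31 ≥ 24 → next day


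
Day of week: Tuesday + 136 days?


Friday

Start: Tuesday (index 1)
(1 + 136) mod 7
= 137 mod 7
= 4
Index 4 → Friday


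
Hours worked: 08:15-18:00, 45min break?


9h 0m (540 minutes)

Total time = (18×60+0) - (8×60+15)
= 1080 - 495 = 585 min
Minus break: 585 - 45 = 540 min
= 9h 0m


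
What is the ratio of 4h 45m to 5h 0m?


Duration 1: 285 minutes
Duration 2: 300 minutes
Ratio = 285:300
GCD = 15
Simplified = 19:20
As a decimal: 19/20 = 0.95

19:20 (0.95)


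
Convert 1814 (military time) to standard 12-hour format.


Hour: 18
18 - 12 = 6 → PM

6:14 PM


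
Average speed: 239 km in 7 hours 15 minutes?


Distance: 239 km
Time: 7h 15m = 435 min = 435/60 = 29/4 hours
Speed = 239 ÷ (29/4) = 239 × 4 / 29 = 956/29 ≈ 33.0 km/h

33.0 km/h


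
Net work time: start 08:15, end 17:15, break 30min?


8h 30m (510 minutes)

Total time = (17×60+15) - (8×60+15)
= 1035 - 495 = 540 min
Minus break: 540 - 30 = 510 min
= 8h 30m


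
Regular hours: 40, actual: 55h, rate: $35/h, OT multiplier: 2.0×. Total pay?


Regular: 40h × $35 = $1400.00
Overtime: 55 - 40 = 15h
OT pay: 15h × $35 × 2.0 = $1050.00
Total = $1400.00 + $1050.00 = $2450.00

$2450.00


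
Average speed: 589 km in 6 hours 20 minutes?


93.0 km/h

Distance: 589 km
Time: 6h 20m = 380 min = 380/60 = 19/3 hours
Speed = 589 ÷ (19/3) = 589 × 3 / 19 = 1767/19 = 93.0 km/h


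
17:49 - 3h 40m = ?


14:09

Start: 1069 minutes from midnight
Subtract: 220 minutes
Remaining: 1069 - 220 = 849
Hours: 14, Minutes: 9


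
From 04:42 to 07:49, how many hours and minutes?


3h 7m

End time in minutes: 7×60 + 49 = 469
Start time in minutes: 4×60 + 42 = 282
Difference = 469 - 282 = 187 minutes
= 3 hours 7 minutes


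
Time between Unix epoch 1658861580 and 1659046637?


Difference = 1659046637 - 1658861580 = 185057 seconds
In hours: 185057 / 3600 ≈ 51.4
In days: 185057 / 86400 ≈ 2.14

185057 seconds (51.4 hours / 2.14 days)


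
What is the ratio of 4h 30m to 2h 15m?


Duration 1: 270 minutes
Duration 2: 135 minutes
Ratio = 270:135
GCD = 135
Simplified = 2:1
As a decimal: 2/1 = 2.00

2:1 (2.00)


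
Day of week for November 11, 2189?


Zeller's congruence:
q=11, m=11, k=89, j=21
h = (11 + ⌊13×12/5⌋ + 89 + ⌊89/4⌋ + ⌊21/4⌋ - 2×21) mod 7
= (11 + 31 + 89 + 22 + 5 - 42) mod 7
= 116 mod 7 = 4
h=4 → Wednesday

Wednesday


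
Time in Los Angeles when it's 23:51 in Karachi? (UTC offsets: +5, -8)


10:51

Time difference = UTC-8 - UTC+5 = -13 hours
New hour = (23 -13) mod 24
= 10 mod 24 = 10
Minutes unchanged → 10:51


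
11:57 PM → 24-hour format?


23:57

Input: 11:57 PM
PM: 11 + 12 = 23


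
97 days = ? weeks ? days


13 weeks 6 days

Weeks: 97 ÷ 7 = 13 remainder 6


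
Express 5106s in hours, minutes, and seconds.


1h 25m 6s

Hours: 5106 ÷ 3600 = 1 remainder 1506
Minutes: 1506 ÷ 60 = 25 remainder 6
Seconds: 6


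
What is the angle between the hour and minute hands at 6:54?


117.0°

Hour hand = 6×30 + 54×0.5 = 207.0°
Minute hand = 54×6 = 324°
Difference = |207.0 - 324| = 117.0°


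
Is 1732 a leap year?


Rules: divisible by 4 AND (not by 100 OR by 400)
1732 ÷ 4 = 433 exactly → divisible by 4
1732 ÷ 100 = 17 remainder 32 → not divisible by 100
Divisible by 4 but not by 100 → leap year

Yes


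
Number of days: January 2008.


31 days

Month: January (month 1)
January has 31 days


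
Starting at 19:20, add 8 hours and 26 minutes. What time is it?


03:46 (next day)

Start: 1160 minutes from midnight
Add: 506 minutes
Total: 1666 minutes
Hours: 1666 ÷ 60 = 27 remainder 46
27 ≥ 24 → 27 - 24 = 3 (next day)


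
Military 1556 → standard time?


3:56 PM

Hour: 15
15 - 12 = 3 → PM


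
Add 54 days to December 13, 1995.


Start: December 13, 1995
Add 54 days
December 13 → January 1: 31 - 13 + 1 = 19 days (54 - 19 = 35 left)
January 1 → February 1: 31 - 1 + 1 = 31 days (35 - 31 = 4 left)
February 1 + 4 = February 5, 1996

February 5, 1996


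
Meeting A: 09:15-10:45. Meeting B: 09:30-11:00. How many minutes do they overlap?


75 minutes

Meeting A: 555-645 (in minutes from midnight)
Meeting B: 570-660
Overlap start = max(555, 570) = 570
Overlap end = min(645, 660) = 645
Overlap = max(0, 645 - 570) = 75 min


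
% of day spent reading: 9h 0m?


37.5%

Time: 540 minutes
Day: 1440 minutes
Percentage = (540/1440) × 100 = 37.5%


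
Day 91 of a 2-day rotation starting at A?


Shifts: A, B
Start: A (index 0)
Day 91: (0 + 91 - 1) mod 2
= 90 mod 2
= 0
Index 0 → shift A

Shift A


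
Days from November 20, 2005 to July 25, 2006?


247 days

From November 20, 2005 to July 25, 2006
Rest of November 2005: 30 - 20 = 10
Full months: December 31, January 31, February 2006 28, March 31, April 30, May 31, June 30
Days into July 2006: 25
Total = 10 + 31 + 31 + 28 + 31 + 30 + 31 + 30 + 25 = 247 days


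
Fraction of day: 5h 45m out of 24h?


0.2396 (23.96%)

Total minutes: 5×60 + 45 = 345
Day = 24×60 = 1440 minutes
Fraction = 345/1440 ≈ 0.2396
As a percentage: 345/1440 × 100 ≈ 23.96%


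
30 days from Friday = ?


Sunday

Start: Friday (index 4)
(4 + 30) mod 7
= 34 mod 7
= 6
Index 6 → Sunday


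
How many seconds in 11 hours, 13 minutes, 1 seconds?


Hours: 11 × 3600 = 39600
Minutes: 13 × 60 = 780
Seconds: 1
Total = 39600 + 780 + 1 = 40381

40381 seconds


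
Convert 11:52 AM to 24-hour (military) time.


Input: 11:52 AM
AM hour stays: 11

11:52


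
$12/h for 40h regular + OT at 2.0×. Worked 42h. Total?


Regular: 40h × $12 = $480.00
Overtime: 42 - 40 = 2h
OT pay: 2h × $12 × 2.0 = $48.00
Total = $480.00 + $48.00 = $528.00

$528.00


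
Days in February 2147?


Month: February (month 2)
February: 28 or 29 (leap year)
2147 leap year? No

28 days


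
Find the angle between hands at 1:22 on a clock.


91.0°

Hour hand = 1×30 + 22×0.5 = 41.0°
Minute hand = 22×6 = 132°
Difference = |41.0 - 132| = 91.0°


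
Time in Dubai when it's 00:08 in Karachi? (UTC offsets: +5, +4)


Time difference = UTC+4 - UTC+5 = -1 hours
New hour = (0 -1) mod 24
= -1 mod 24 = 23
Minutes unchanged → 23:08; -1 < 0 → previous day

23:08 (previous day)


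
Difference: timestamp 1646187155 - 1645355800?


831355 seconds (230.9 hours / 9.62 days)

Difference = 1646187155 - 1645355800 = 831355 seconds
In hours: 831355 / 3600 ≈ 230.9
In days: 831355 / 86400 ≈ 9.62


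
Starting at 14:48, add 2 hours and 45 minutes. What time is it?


Start: 888 minutes from midnight
Add: 165 minutes
Total: 1053 minutes
Hours: 1053 ÷ 60 = 17 remainder 33

17:33


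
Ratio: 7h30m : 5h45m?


Duration 1: 450 minutes
Duration 2: 345 minutes
Ratio = 450:345
GCD = 15
Simplified = 30:23
As a decimal: 30/23 ≈ 1.30

30:23 (1.30)


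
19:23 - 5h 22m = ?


Start: 1163 minutes from midnight
Subtract: 322 minutes
Remaining: 1163 - 322 = 841
Hours: 14, Minutes: 1

14:01


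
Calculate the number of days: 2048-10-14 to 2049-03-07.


144 days

From October 14, 2048 to March 7, 2049
Rest of October 2048: 31 - 14 = 17
Full months: November 30, December 31, January 31, February 2049 28
Days into March 2049: 7
Total = 17 + 30 + 31 + 31 + 28 + 7 = 144 days


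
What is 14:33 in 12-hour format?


Hour: 14
14 - 12 = 2 → PM

2:33 PM


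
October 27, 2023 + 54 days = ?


Start: October 27, 2023
Add 54 days
October 27 → November 1: 31 - 27 + 1 = 5 days (54 - 5 = 49 left)
November 1 → December 1: 30 - 1 + 1 = 30 days (49 - 30 = 19 left)
December 1 + 19 = December 20, 2023

December 20, 2023


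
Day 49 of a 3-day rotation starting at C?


Shifts: A, B, C
Start: C (index 2)
Day 49: (2 + 49 - 1) mod 3
= 50 mod 3
= 2
Index 2 → shift C

Shift C


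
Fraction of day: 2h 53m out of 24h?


Total minutes: 2×60 + 53 = 173
Day = 24×60 = 1440 minutes
Fraction = 173/1440 ≈ 0.1201
As a percentage: 173/1440 × 100 ≈ 12.01%

0.1201 (12.01%)


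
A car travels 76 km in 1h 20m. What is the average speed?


57.0 km/h

Distance: 76 km
Time: 1h 20m = 80 min = 80/60 = 4/3 hours
Speed = 76 ÷ (4/3) = 76 × 3 / 4 = 228/4 = 57.0 km/h


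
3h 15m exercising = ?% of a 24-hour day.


13.5%

Time: 195 minutes
Day: 1440 minutes
Percentage = (195/1440) × 100 ≈ 13.5%


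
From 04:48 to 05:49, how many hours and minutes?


End time in minutes: 5×60 + 49 = 349
Start time in minutes: 4×60 + 48 = 288
Difference = 349 - 288 = 61 minutes
= 1 hours 1 minutes

1h 1m


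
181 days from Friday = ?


Start: Friday (index 4)
(4 + 181) mod 7
= 185 mod 7
= 3
Index 3 → Thursday

Thursday


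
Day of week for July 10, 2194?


Thursday

Zeller's congruence:
q=10, m=7, k=94, j=21
h = (10 + ⌊13×8/5⌋ + 94 + ⌊94/4⌋ + ⌊21/4⌋ - 2×21) mod 7
= (10 + 20 + 94 + 23 + 5 - 42) mod 7
= 110 mod 7 = 5
h=5 → Thursday


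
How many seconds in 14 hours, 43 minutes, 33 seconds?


Hours: 14 × 3600 = 50400
Minutes: 43 × 60 = 2580
Seconds: 33
Total = 50400 + 2580 + 33 = 53013

53013 seconds


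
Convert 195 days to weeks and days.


Weeks: 195 ÷ 7 = 27 remainder 6

27 weeks 6 days


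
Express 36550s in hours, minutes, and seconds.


10h 9m 10s

Hours: 36550 ÷ 3600 = 10 remainder 550
Minutes: 550 ÷ 60 = 9 remainder 10
Seconds: 10


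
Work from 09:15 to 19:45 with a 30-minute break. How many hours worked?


10h 0m (600 minutes)

Total time = (19×60+45) - (9×60+15)
= 1185 - 555 = 630 min
Minus break: 630 - 30 = 600 min
= 10h 0m


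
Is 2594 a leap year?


No

Rules: divisible by 4 AND (not by 100 OR by 400)
2594 ÷ 4 = 648 remainder 2 → not divisible by 4
Not divisible by 4 → not a leap year


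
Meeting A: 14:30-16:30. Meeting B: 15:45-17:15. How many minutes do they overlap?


Meeting A: 870-990 (in minutes from midnight)
Meeting B: 945-1035
Overlap start = max(870, 945) = 945
Overlap end = min(990, 1035) = 990
Overlap = max(0, 990 - 945) = 45 min

45 minutes
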